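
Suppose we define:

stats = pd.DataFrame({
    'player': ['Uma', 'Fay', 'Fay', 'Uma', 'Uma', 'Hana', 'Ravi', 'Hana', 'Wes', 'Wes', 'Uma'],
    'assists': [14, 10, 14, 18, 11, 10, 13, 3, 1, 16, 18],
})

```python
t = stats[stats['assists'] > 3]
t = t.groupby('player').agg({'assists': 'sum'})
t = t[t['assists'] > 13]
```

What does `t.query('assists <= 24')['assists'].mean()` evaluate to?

20.0

filter rows where assists > 3:
   player  assists
0     Uma       14
1     Fay       10
2     Fay       14
3     Uma       18
4     Uma       11
5    Hana       10
6    Ravi       13
9     Wes       16
10    Uma       18
group by player, sum of assists:
        assists
player         
Fay          24
Hana         10
Ravi         13
Uma          61
Wes          16
filter rows where assists > 13:
        assists
player         
Fay          24
Uma          61
Wes          16
filter rows where assists <= 24:
        assists
player         
Fay          24
Wes          16
Finally, mean of column 'assists' = 20.0.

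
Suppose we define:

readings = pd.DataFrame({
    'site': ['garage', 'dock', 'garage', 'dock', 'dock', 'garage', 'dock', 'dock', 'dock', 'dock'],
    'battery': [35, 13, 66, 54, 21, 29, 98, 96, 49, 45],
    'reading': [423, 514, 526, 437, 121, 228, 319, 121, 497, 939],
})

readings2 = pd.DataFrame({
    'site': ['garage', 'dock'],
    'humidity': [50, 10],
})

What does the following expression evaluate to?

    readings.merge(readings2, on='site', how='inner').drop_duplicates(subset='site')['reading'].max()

merge on 'site' (how='inner') → 10 rows:
     site  battery  reading  humidity
0  garage       35      423        50
1    dock       13      514        10
2  garage       66      526        50
3    dock       54      437        10
4    dock       21      121        10
5  garage       29      228        50
6    dock       98      319        10
7    dock       96      121        10
8    dock       49      497        10
9    dock       45      939        10
drop duplicate site (keep=first):
     site  battery  reading  humidity
0  garage       35      423        50
1    dock       13      514        10
Taking the max of column 'reading' gives 514.

514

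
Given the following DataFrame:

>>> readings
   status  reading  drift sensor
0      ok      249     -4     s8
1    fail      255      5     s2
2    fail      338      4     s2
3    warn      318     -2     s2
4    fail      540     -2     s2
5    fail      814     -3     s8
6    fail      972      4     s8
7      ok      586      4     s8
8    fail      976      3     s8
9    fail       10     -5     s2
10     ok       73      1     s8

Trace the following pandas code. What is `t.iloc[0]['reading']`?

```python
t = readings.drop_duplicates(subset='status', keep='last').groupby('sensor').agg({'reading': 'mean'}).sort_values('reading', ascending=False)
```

164.0

drop duplicate status (keep=last):
   status  reading  drift sensor
3    warn      318     -2     s2
9    fail       10     -5     s2
10     ok       73      1     s8
group by sensor, mean of reading:
        reading
sensor         
s2        164.0
s8         73.0
sort by reading descending:
        reading
sensor         
s2        164.0
s8         73.0
Reading off the value at position 0, column 'reading', we get 164.0.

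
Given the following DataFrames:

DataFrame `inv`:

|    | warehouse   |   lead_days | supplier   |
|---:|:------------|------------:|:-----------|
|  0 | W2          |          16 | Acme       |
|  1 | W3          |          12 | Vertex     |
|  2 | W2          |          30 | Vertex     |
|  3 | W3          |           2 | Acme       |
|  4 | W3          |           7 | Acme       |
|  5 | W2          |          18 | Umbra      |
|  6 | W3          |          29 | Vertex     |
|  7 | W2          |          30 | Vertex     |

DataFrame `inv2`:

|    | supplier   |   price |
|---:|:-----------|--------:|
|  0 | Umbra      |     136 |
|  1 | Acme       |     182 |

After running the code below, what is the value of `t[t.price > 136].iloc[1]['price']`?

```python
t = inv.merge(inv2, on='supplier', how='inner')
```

182

merge on 'supplier' (how='inner') → 4 rows:
  warehouse  lead_days supplier  price
0        W2         16     Acme    182
1        W3          2     Acme    182
2        W3          7     Acme    182
3        W2         18    Umbra    136
filter rows where price > 136:
  warehouse  lead_days supplier  price
0        W2         16     Acme    182
1        W3          2     Acme    182
2        W3          7     Acme    182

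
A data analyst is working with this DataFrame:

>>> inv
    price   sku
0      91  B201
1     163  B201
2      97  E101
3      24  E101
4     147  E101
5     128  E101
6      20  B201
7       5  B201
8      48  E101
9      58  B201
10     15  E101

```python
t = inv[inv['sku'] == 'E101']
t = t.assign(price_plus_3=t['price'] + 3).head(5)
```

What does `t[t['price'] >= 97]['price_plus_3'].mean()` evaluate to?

filter rows where sku == 'E101':
    price   sku
2      97  E101
3      24  E101
4     147  E101
5     128  E101
8      48  E101
10     15  E101
add column price_plus_3 = t['price'] + 3:
    price   sku  price_plus_3
2      97  E101           100
3      24  E101            27
4     147  E101           150
5     128  E101           131
8      48  E101            51
10     15  E101            18
take first 5 rows:
   price   sku  price_plus_3
2     97  E101           100
3     24  E101            27
4    147  E101           150
5    128  E101           131
8     48  E101            51
filter rows where price >= 97:
   price   sku  price_plus_3
2     97  E101           100
4    147  E101           150
5    128  E101           131

127.0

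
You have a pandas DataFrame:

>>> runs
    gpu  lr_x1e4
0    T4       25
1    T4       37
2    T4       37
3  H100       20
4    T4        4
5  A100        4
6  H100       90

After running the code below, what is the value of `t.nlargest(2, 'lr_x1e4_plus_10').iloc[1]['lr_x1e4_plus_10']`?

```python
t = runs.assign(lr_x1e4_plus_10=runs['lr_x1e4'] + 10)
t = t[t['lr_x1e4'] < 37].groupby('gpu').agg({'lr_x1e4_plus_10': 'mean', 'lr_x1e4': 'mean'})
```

24.5

add column lr_x1e4_plus_10 = runs['lr_x1e4'] + 10:
    gpu  lr_x1e4  lr_x1e4_plus_10
0    T4       25               35
1    T4       37               47
2    T4       37               47
3  H100       20               30
4    T4        4               14
5  A100        4               14
6  H100       90              100
filter rows where lr_x1e4 < 37:
    gpu  lr_x1e4  lr_x1e4_plus_10
0    T4       25               35
3  H100       20               30
4    T4        4               14
5  A100        4               14
group by gpu: mean(lr_x1e4_plus_10), mean(lr_x1e4):
      lr_x1e4_plus_10  lr_x1e4
gpu                           
A100             14.0      4.0
H100             30.0     20.0
T4               24.5     14.5
take 2 rows with largest lr_x1e4_plus_10:
      lr_x1e4_plus_10  lr_x1e4
gpu                           
H100             30.0     20.0
T4               24.5     14.5
Finally, value at position 1, column 'lr_x1e4_plus_10' = 24.5.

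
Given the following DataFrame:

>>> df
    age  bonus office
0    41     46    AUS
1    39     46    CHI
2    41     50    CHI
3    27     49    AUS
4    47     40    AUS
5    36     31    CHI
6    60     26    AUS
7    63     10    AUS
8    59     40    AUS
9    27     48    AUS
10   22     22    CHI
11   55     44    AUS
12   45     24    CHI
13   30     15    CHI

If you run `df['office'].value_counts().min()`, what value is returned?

value_counts of office:
office
AUS    8
CHI    6
Name: count, dtype: int64

6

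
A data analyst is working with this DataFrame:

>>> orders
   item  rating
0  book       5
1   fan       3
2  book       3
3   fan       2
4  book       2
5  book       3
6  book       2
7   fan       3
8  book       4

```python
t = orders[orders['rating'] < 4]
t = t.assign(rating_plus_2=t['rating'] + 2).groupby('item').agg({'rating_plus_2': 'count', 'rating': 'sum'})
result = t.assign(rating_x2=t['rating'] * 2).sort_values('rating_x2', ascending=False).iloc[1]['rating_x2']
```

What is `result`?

16

filter rows where rating < 4:
   item  rating
1   fan       3
2  book       3
3   fan       2
4  book       2
5  book       3
6  book       2
7   fan       3
add column rating_plus_2 = t['rating'] + 2:
   item  rating  rating_plus_2
1   fan       3              5
2  book       3              5
3   fan       2              4
4  book       2              4
5  book       3              5
6  book       2              4
7   fan       3              5
group by item: count(rating_plus_2), sum(rating):
      rating_plus_2  rating
item                       
book              4      10
fan               3       8
add column rating_x2 = t['rating'] * 2:
      rating_plus_2  rating  rating_x2
item                                  
book              4      10         20
fan               3       8         16
sort by rating_x2 descending:
      rating_plus_2  rating  rating_x2
item                                  
book              4      10         20
fan               3       8         16
Hence 16.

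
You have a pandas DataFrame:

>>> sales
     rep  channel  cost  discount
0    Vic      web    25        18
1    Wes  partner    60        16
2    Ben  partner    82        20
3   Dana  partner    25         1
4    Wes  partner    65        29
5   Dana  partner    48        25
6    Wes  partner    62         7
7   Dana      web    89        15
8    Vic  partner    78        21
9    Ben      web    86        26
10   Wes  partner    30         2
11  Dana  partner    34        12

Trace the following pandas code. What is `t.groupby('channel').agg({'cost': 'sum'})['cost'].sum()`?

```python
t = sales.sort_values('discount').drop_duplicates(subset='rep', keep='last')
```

277

sort by discount:
     rep  channel  cost  discount
3   Dana  partner    25         1
10   Wes  partner    30         2
6    Wes  partner    62         7
11  Dana  partner    34        12
7   Dana      web    89        15
1    Wes  partner    60        16
0    Vic      web    25        18
2    Ben  partner    82        20
8    Vic  partner    78        21
5   Dana  partner    48        25
9    Ben      web    86        26
4    Wes  partner    65        29
drop duplicate rep (keep=last):
    rep  channel  cost  discount
8   Vic  partner    78        21
5  Dana  partner    48        25
9   Ben      web    86        26
4   Wes  partner    65        29
group by channel, sum of cost:
         cost
channel      
partner   191
web        86
Taking the sum of column 'cost' gives 277.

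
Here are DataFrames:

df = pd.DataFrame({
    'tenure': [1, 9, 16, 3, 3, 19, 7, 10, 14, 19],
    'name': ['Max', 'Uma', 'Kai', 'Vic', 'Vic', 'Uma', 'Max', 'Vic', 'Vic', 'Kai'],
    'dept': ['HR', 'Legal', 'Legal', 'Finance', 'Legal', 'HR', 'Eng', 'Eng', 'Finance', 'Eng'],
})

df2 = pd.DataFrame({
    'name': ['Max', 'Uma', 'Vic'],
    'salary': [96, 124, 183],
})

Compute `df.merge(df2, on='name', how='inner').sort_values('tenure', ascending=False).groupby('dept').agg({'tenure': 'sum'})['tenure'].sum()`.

merge on 'name' (how='inner') → 8 rows:
   tenure name     dept  salary
0       1  Max       HR      96
1       9  Uma    Legal     124
2       3  Vic  Finance     183
3       3  Vic    Legal     183
4      19  Uma       HR     124
5       7  Max      Eng      96
6      10  Vic      Eng     183
7      14  Vic  Finance     183
sort by tenure descending:
   tenure name     dept  salary
4      19  Uma       HR     124
7      14  Vic  Finance     183
6      10  Vic      Eng     183
1       9  Uma    Legal     124
5       7  Max      Eng      96
2       3  Vic  Finance     183
3       3  Vic    Legal     183
0       1  Max       HR      96
group by dept, sum of tenure:
         tenure
dept           
Eng          17
Finance      17
HR           20
Legal        12
sum of column 'tenure' → 66

66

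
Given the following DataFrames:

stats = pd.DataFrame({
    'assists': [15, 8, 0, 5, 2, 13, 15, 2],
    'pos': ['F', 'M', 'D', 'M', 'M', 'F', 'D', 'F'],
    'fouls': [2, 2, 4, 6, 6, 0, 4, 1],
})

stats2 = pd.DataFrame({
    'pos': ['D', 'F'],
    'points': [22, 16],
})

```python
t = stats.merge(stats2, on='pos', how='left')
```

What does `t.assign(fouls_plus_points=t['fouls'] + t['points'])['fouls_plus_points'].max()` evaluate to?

merge on 'pos' (how='left') → 8 rows:
   assists pos  fouls  points
0       15   F      2    16.0
1        8   M      2     NaN
2        0   D      4    22.0
3        5   M      6     NaN
4        2   M      6     NaN
5       13   F      0    16.0
6       15   D      4    22.0
7        2   F      1    16.0
add column fouls_plus_points = t['fouls'] + t['points']:
   assists pos  fouls  points  fouls_plus_points
0       15   F      2    16.0               18.0
1        8   M      2     NaN                NaN
2        0   D      4    22.0               26.0
3        5   M      6     NaN                NaN
4        2   M      6     NaN                NaN
5       13   F      0    16.0               16.0
6       15   D      4    22.0               26.0
7        2   F      1    16.0               17.0
Finally, max of column 'fouls_plus_points' = 26.0.

26.0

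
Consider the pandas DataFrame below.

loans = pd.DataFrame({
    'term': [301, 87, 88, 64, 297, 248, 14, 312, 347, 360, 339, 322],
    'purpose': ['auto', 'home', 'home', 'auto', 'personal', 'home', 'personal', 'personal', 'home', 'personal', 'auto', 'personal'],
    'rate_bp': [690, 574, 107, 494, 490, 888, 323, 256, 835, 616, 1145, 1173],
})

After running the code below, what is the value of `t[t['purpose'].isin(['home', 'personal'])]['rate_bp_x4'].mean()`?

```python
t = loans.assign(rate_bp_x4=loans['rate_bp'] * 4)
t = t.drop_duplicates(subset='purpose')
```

2128.0

add column rate_bp_x4 = loans['rate_bp'] * 4:
    term   purpose  rate_bp  rate_bp_x4
0    301      auto      690        2760
1     87      home      574        2296
2     88      home      107         428
3     64      auto      494        1976
4    297  personal      490        1960
5    248      home      888        3552
6     14  personal      323        1292
7    312  personal      256        1024
8    347      home      835        3340
9    360  personal      616        2464
10   339      auto     1145        4580
11   322  personal     1173        4692
drop duplicate purpose (keep=first):
   term   purpose  rate_bp  rate_bp_x4
0   301      auto      690        2760
1    87      home      574        2296
4   297  personal      490        1960
filter rows where purpose in ['home', 'personal']:
   term   purpose  rate_bp  rate_bp_x4
1    87      home      574        2296
4   297  personal      490        1960
Then the mean of column 'rate_bp_x4': 2128.0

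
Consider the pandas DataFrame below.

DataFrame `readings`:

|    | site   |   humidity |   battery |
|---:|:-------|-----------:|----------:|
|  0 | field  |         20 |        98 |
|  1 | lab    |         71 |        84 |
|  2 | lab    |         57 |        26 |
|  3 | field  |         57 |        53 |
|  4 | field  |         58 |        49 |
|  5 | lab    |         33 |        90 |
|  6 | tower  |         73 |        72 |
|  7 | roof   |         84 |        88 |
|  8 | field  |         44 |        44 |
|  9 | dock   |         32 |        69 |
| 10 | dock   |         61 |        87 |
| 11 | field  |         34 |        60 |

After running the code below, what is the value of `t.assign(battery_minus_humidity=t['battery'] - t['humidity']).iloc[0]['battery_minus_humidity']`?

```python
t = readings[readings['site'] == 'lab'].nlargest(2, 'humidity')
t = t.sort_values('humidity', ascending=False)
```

filter rows where site == 'lab':
  site  humidity  battery
1  lab        71       84
2  lab        57       26
5  lab        33       90
take 2 rows with largest humidity:
  site  humidity  battery
1  lab        71       84
2  lab        57       26
sort by humidity descending:
  site  humidity  battery
1  lab        71       84
2  lab        57       26
add column battery_minus_humidity = t['battery'] - t['humidity']:
  site  humidity  battery  battery_minus_humidity
1  lab        71       84                      13
2  lab        57       26                     -31

13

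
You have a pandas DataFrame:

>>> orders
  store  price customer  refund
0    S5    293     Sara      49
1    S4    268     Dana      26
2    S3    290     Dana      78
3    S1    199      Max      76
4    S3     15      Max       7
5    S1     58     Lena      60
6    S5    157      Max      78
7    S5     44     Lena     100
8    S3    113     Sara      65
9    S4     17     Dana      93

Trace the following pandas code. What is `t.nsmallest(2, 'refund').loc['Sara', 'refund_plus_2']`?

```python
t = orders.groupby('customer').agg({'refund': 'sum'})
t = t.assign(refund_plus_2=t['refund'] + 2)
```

group by customer, sum of refund:
          refund
customer        
Dana         197
Lena         160
Max          161
Sara         114
add column refund_plus_2 = t['refund'] + 2:
          refund  refund_plus_2
customer                       
Dana         197            199
Lena         160            162
Max          161            163
Sara         114            116
take 2 rows with smallest refund:
          refund  refund_plus_2
customer                       
Sara         114            116
Lena         160            162

116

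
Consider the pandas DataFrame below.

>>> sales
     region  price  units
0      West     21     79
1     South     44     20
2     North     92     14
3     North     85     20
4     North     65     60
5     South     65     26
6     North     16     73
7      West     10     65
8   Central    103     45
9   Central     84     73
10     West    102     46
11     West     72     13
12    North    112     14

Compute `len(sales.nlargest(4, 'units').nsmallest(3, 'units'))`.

take 4 rows with largest units:
    region  price  units
0     West     21     79
6    North     16     73
9  Central     84     73
7     West     10     65
take 3 rows with smallest units:
    region  price  units
7     West     10     65
6    North     16     73
9  Central     84     73

3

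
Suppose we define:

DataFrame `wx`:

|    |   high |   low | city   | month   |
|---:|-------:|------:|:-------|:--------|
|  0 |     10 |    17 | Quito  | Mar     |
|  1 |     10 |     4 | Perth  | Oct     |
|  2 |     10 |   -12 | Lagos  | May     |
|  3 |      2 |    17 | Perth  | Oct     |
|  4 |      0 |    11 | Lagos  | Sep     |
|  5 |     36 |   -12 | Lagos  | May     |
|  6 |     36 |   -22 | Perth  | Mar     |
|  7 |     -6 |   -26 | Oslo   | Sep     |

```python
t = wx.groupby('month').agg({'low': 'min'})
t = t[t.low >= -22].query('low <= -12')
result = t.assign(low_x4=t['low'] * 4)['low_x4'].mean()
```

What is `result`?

group by month, min of low:
       low
month     
Mar    -22
May    -12
Oct      4
Sep    -26
filter rows where low >= -22:
       low
month     
Mar    -22
May    -12
Oct      4
filter rows where low <= -12:
       low
month     
Mar    -22
May    -12
add column low_x4 = t['low'] * 4:
       low  low_x4
month             
Mar    -22     -88
May    -12     -48
Taking the mean of column 'low_x4' gives -68.0.

-68.0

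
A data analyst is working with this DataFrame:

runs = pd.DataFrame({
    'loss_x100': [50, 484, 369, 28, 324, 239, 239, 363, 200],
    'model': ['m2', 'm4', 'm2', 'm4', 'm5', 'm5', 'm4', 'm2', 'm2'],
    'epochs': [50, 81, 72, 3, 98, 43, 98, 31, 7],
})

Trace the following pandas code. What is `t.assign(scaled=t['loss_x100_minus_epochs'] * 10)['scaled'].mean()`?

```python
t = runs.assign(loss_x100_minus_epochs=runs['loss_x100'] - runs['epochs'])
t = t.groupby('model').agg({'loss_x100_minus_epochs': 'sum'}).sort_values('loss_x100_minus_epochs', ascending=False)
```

6043.33333333

add column loss_x100_minus_epochs = runs['loss_x100'] - runs['epochs']:
   loss_x100 model  epochs  loss_x100_minus_epochs
0         50    m2      50                       0
1        484    m4      81                     403
2        369    m2      72                     297
3         28    m4       3                      25
4        324    m5      98                     226
5        239    m5      43                     196
6        239    m4      98                     141
7        363    m2      31                     332
8        200    m2       7                     193
group by model, sum of loss_x100_minus_epochs:
       loss_x100_minus_epochs
model                        
m2                        822
m4                        569
m5                        422
sort by loss_x100_minus_epochs descending:
       loss_x100_minus_epochs
model                        
m2                        822
m4                        569
m5                        422
add column scaled = t['loss_x100_minus_epochs'] * 10:
       loss_x100_minus_epochs  scaled
model                                
m2                        822    8220
m4                        569    5690
m5                        422    4220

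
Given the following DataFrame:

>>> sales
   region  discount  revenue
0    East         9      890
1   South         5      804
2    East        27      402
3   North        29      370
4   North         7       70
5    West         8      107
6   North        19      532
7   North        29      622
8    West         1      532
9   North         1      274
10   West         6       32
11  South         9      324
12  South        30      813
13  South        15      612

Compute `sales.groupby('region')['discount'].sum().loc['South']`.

group by region, sum of discount:
region
East     36
North    85
South    59
West     15
Name: discount, dtype: int64
Then the value at index 'South': 59

59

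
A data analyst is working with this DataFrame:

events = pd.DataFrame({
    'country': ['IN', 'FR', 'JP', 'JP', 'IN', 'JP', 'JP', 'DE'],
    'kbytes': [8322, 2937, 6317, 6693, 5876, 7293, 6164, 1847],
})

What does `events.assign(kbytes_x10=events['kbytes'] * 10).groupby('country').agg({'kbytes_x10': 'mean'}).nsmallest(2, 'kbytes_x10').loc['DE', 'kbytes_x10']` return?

add column kbytes_x10 = events['kbytes'] * 10:
  country  kbytes  kbytes_x10
0      IN    8322       83220
1      FR    2937       29370
2      JP    6317       63170
3      JP    6693       66930
4      IN    5876       58760
5      JP    7293       72930
6      JP    6164       61640
7      DE    1847       18470
group by country, mean of kbytes_x10:
         kbytes_x10
country            
DE          18470.0
FR          29370.0
IN          70990.0
JP          66167.5
take 2 rows with smallest kbytes_x10:
         kbytes_x10
country            
DE          18470.0
FR          29370.0

18470.0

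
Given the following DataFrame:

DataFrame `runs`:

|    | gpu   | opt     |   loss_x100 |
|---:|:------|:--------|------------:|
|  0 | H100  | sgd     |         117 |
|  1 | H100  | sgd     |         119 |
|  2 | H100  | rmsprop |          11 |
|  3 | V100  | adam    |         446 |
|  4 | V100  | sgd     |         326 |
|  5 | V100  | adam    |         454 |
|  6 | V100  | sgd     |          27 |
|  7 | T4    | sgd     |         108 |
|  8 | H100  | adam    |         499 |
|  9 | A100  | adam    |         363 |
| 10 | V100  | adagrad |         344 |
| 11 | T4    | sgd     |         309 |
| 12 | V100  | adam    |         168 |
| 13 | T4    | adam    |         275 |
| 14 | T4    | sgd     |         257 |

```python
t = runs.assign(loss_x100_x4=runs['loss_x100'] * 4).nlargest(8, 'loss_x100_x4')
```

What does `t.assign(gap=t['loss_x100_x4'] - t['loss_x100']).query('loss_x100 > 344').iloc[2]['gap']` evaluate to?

1338

add column loss_x100_x4 = runs['loss_x100'] * 4:
     gpu      opt  loss_x100  loss_x100_x4
0   H100      sgd        117           468
1   H100      sgd        119           476
2   H100  rmsprop         11            44
3   V100     adam        446          1784
4   V100      sgd        326          1304
5   V100     adam        454          1816
6   V100      sgd         27           108
7     T4      sgd        108           432
8   H100     adam        499          1996
9   A100     adam        363          1452
10  V100  adagrad        344          1376
11    T4      sgd        309          1236
12  V100     adam        168           672
13    T4     adam        275          1100
14    T4      sgd        257          1028
take 8 rows with largest loss_x100_x4:
     gpu      opt  loss_x100  loss_x100_x4
8   H100     adam        499          1996
5   V100     adam        454          1816
3   V100     adam        446          1784
9   A100     adam        363          1452
10  V100  adagrad        344          1376
4   V100      sgd        326          1304
11    T4      sgd        309          1236
13    T4     adam        275          1100
add column gap = t['loss_x100_x4'] - t['loss_x100']:
     gpu      opt  loss_x100  loss_x100_x4   gap
8   H100     adam        499          1996  1497
5   V100     adam        454          1816  1362
3   V100     adam        446          1784  1338
9   A100     adam        363          1452  1089
10  V100  adagrad        344          1376  1032
4   V100      sgd        326          1304   978
11    T4      sgd        309          1236   927
13    T4     adam        275          1100   825
filter rows where loss_x100 > 344:
    gpu   opt  loss_x100  loss_x100_x4   gap
8  H100  adam        499          1996  1497
5  V100  adam        454          1816  1362
3  V100  adam        446          1784  1338
9  A100  adam        363          1452  1089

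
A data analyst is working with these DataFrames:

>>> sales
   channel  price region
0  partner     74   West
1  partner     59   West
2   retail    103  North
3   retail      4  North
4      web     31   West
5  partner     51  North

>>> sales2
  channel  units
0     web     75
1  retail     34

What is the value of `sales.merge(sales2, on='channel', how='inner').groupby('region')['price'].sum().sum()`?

merge on 'channel' (how='inner') → 3 rows:
  channel  price region  units
0  retail    103  North     34
1  retail      4  North     34
2     web     31   West     75
group by region, sum of price:
region
North    107
West      31
Name: price, dtype: int64

138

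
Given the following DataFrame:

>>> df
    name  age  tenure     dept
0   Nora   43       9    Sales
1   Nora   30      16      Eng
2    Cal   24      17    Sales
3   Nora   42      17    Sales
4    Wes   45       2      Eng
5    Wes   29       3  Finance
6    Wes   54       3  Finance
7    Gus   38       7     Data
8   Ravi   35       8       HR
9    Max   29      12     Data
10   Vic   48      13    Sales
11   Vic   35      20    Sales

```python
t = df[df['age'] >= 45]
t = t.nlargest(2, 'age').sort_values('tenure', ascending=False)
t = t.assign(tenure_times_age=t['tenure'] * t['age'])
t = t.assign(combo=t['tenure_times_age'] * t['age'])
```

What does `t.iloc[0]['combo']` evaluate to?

29952

filter rows where age >= 45:
   name  age  tenure     dept
4   Wes   45       2      Eng
6   Wes   54       3  Finance
10  Vic   48      13    Sales
take 2 rows with largest age:
   name  age  tenure     dept
6   Wes   54       3  Finance
10  Vic   48      13    Sales
sort by tenure descending:
   name  age  tenure     dept
10  Vic   48      13    Sales
6   Wes   54       3  Finance
add column tenure_times_age = t['tenure'] * t['age']:
   name  age  tenure     dept  tenure_times_age
10  Vic   48      13    Sales               624
6   Wes   54       3  Finance               162
add column combo = t['tenure_times_age'] * t['age']:
   name  age  tenure     dept  tenure_times_age  combo
10  Vic   48      13    Sales               624  29952
6   Wes   54       3  Finance               162   8748
Taking the value at position 0, column 'combo' gives 29952.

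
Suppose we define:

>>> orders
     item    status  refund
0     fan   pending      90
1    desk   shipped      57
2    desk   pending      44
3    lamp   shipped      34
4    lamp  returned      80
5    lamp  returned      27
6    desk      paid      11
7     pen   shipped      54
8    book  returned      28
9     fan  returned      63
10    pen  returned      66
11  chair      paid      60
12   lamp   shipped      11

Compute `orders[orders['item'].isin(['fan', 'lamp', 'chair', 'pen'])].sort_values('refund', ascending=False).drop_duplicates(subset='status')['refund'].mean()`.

filter rows where item in ['fan', 'lamp', 'chair', 'pen']:
     item    status  refund
0     fan   pending      90
3    lamp   shipped      34
4    lamp  returned      80
5    lamp  returned      27
7     pen   shipped      54
9     fan  returned      63
10    pen  returned      66
11  chair      paid      60
12   lamp   shipped      11
sort by refund descending:
     item    status  refund
0     fan   pending      90
4    lamp  returned      80
10    pen  returned      66
9     fan  returned      63
11  chair      paid      60
7     pen   shipped      54
3    lamp   shipped      34
5    lamp  returned      27
12   lamp   shipped      11
drop duplicate status (keep=first):
     item    status  refund
0     fan   pending      90
4    lamp  returned      80
11  chair      paid      60
7     pen   shipped      54

71.0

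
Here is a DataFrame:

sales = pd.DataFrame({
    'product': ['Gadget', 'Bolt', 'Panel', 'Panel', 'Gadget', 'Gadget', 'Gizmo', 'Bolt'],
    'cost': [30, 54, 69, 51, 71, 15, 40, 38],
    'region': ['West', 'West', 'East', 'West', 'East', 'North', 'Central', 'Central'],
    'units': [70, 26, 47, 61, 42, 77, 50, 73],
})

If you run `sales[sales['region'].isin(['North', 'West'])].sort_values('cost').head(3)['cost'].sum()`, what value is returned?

96

filter rows where region in ['North', 'West']:
  product  cost region  units
0  Gadget    30   West     70
1    Bolt    54   West     26
3   Panel    51   West     61
5  Gadget    15  North     77
sort by cost:
  product  cost region  units
5  Gadget    15  North     77
0  Gadget    30   West     70
3   Panel    51   West     61
1    Bolt    54   West     26
take first 3 rows:
  product  cost region  units
5  Gadget    15  North     77
0  Gadget    30   West     70
3   Panel    51   West     61
Taking the sum of column 'cost' gives 96.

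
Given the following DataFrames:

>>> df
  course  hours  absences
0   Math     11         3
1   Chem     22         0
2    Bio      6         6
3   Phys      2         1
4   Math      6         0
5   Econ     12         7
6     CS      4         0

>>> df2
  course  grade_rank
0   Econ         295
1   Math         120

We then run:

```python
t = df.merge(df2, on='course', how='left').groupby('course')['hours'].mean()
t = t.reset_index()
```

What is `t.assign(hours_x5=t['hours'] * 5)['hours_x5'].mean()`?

merge on 'course' (how='left') → 7 rows:
  course  hours  absences  grade_rank
0   Math     11         3       120.0
1   Chem     22         0         NaN
2    Bio      6         6         NaN
3   Phys      2         1         NaN
4   Math      6         0       120.0
5   Econ     12         7       295.0
6     CS      4         0         NaN
group by course, mean of hours:
course
Bio      6.0
CS       4.0
Chem    22.0
Econ    12.0
Math     8.5
Phys     2.0
Name: hours, dtype: float64
reset_index():
  course  hours
0    Bio    6.0
1     CS    4.0
2   Chem   22.0
3   Econ   12.0
4   Math    8.5
5   Phys    2.0
add column hours_x5 = t['hours'] * 5:
  course  hours  hours_x5
0    Bio    6.0      30.0
1     CS    4.0      20.0
2   Chem   22.0     110.0
3   Econ   12.0      60.0
4   Math    8.5      42.5
5   Phys    2.0      10.0

45.4166666667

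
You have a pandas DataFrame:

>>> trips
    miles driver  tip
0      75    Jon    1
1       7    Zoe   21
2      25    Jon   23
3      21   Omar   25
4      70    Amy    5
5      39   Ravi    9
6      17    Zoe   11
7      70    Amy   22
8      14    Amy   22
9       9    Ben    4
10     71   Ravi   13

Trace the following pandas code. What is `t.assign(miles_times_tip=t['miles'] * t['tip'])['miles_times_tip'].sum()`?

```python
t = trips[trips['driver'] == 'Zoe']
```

334

filter rows where driver == 'Zoe':
   miles driver  tip
1      7    Zoe   21
6     17    Zoe   11
add column miles_times_tip = t['miles'] * t['tip']:
   miles driver  tip  miles_times_tip
1      7    Zoe   21              147
6     17    Zoe   11              187
Then the sum of column 'miles_times_tip': 334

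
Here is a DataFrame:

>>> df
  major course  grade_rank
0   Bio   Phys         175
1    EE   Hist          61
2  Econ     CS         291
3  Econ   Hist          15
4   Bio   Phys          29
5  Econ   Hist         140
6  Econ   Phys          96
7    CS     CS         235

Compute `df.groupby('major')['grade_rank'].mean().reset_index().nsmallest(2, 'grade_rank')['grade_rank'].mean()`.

group by major, mean of grade_rank:
major
Bio     102.0
CS      235.0
EE       61.0
Econ    135.5
Name: grade_rank, dtype: float64
reset_index():
  major  grade_rank
0   Bio       102.0
1    CS       235.0
2    EE        61.0
3  Econ       135.5
take 2 rows with smallest grade_rank:
  major  grade_rank
2    EE        61.0
0   Bio       102.0
The mean of column 'grade_rank' is 81.5.

81.5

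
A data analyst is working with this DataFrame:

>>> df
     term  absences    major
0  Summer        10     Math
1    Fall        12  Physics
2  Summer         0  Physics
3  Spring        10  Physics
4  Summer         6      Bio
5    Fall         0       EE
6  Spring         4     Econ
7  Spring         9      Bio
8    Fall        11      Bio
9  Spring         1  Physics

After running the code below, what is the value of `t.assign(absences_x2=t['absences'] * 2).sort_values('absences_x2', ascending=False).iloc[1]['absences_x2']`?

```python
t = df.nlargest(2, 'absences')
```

22

take 2 rows with largest absences:
   term  absences    major
1  Fall        12  Physics
8  Fall        11      Bio
add column absences_x2 = t['absences'] * 2:
   term  absences    major  absences_x2
1  Fall        12  Physics           24
8  Fall        11      Bio           22
sort by absences_x2 descending:
   term  absences    major  absences_x2
1  Fall        12  Physics           24
8  Fall        11      Bio           22
value at position 1, column 'absences_x2' → 22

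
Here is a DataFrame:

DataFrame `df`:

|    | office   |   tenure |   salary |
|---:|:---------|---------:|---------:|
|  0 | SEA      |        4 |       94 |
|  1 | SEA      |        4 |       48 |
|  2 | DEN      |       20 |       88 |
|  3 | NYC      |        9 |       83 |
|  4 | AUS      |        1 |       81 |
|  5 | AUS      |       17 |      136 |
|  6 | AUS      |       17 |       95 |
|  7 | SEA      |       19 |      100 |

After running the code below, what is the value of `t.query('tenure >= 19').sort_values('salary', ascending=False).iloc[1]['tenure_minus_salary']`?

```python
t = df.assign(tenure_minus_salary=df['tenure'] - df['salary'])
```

add column tenure_minus_salary = df['tenure'] - df['salary']:
  office  tenure  salary  tenure_minus_salary
0    SEA       4      94                  -90
1    SEA       4      48                  -44
2    DEN      20      88                  -68
3    NYC       9      83                  -74
4    AUS       1      81                  -80
5    AUS      17     136                 -119
6    AUS      17      95                  -78
7    SEA      19     100                  -81
filter rows where tenure >= 19:
  office  tenure  salary  tenure_minus_salary
2    DEN      20      88                  -68
7    SEA      19     100                  -81
sort by salary descending:
  office  tenure  salary  tenure_minus_salary
7    SEA      19     100                  -81
2    DEN      20      88                  -68
Finally, value at position 1, column 'tenure_minus_salary' = -68.

-68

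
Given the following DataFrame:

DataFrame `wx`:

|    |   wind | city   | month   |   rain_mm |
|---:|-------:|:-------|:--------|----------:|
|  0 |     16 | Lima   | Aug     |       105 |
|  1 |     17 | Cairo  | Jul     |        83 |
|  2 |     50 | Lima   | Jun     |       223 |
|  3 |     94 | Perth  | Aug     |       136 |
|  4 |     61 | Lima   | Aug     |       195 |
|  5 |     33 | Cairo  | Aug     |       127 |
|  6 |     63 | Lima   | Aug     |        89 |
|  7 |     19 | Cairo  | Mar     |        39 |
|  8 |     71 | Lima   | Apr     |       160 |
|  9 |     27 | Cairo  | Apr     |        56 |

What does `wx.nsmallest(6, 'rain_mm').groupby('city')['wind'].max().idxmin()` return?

Cairo

take 6 rows with smallest rain_mm:
   wind   city month  rain_mm
7    19  Cairo   Mar       39
9    27  Cairo   Apr       56
1    17  Cairo   Jul       83
6    63   Lima   Aug       89
0    16   Lima   Aug      105
5    33  Cairo   Aug      127
group by city, max of wind:
city
Cairo    33
Lima     63
Name: wind, dtype: int64
Taking the label with the smallest value gives Cairo.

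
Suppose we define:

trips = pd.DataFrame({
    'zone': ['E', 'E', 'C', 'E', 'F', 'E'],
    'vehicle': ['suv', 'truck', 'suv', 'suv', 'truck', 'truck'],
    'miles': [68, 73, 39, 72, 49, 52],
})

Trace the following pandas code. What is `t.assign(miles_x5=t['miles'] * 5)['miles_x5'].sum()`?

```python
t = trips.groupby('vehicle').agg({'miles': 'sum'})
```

group by vehicle, sum of miles:
         miles
vehicle       
suv        179
truck      174
add column miles_x5 = t['miles'] * 5:
         miles  miles_x5
vehicle                 
suv        179       895
truck      174       870
Hence 1765.

1765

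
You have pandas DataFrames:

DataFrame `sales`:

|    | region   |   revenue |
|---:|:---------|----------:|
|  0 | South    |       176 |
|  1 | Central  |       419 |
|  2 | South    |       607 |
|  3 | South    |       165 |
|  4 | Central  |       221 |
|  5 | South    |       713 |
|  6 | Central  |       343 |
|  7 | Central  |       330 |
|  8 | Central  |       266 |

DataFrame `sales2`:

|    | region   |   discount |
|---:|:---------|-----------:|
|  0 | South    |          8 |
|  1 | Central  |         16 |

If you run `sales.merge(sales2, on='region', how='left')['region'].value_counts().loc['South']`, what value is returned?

4

merge on 'region' (how='left') → 9 rows:
    region  revenue  discount
0    South      176         8
1  Central      419        16
2    South      607         8
3    South      165         8
4  Central      221        16
5    South      713         8
6  Central      343        16
7  Central      330        16
8  Central      266        16
value_counts of region:
region
Central    5
South      4
Name: count, dtype: int64
Taking the value at index 'South' gives 4.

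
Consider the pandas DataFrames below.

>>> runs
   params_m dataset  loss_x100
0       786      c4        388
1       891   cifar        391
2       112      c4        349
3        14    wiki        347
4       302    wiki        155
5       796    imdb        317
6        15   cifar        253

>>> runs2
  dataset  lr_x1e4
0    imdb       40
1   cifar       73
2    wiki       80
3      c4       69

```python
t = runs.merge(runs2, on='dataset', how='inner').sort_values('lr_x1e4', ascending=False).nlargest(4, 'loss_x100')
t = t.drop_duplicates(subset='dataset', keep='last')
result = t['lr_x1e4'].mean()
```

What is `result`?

merge on 'dataset' (how='inner') → 7 rows:
   params_m dataset  loss_x100  lr_x1e4
0       786      c4        388       69
1       891   cifar        391       73
2       112      c4        349       69
3        14    wiki        347       80
4       302    wiki        155       80
5       796    imdb        317       40
6        15   cifar        253       73
sort by lr_x1e4 descending:
   params_m dataset  loss_x100  lr_x1e4
3        14    wiki        347       80
4       302    wiki        155       80
1       891   cifar        391       73
6        15   cifar        253       73
0       786      c4        388       69
2       112      c4        349       69
5       796    imdb        317       40
take 4 rows with largest loss_x100:
   params_m dataset  loss_x100  lr_x1e4
1       891   cifar        391       73
0       786      c4        388       69
2       112      c4        349       69
3        14    wiki        347       80
drop duplicate dataset (keep=last):
   params_m dataset  loss_x100  lr_x1e4
1       891   cifar        391       73
2       112      c4        349       69
3        14    wiki        347       80
Taking the mean of column 'lr_x1e4' gives 74.0.

74.0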